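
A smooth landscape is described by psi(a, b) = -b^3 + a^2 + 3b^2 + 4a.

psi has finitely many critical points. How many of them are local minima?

1

psi separates as a function of a plus a function of b, so ∇psi=0 decouples.
∂psi/∂a = 2(a + 2) = 0 at a ∈ {-2}; ∂psi/∂b = -3b(b - 2) = 0 at b ∈ {0, 2}.
The Hessian is diagonal: diag(psi_aa, psi_bb). Second derivatives: psi_aa(-2)=2; psi_bb(0)=6, psi_bb(2)=-6.
Local minima occur where both diagonal entries positive: (-2, 0). Count: 1.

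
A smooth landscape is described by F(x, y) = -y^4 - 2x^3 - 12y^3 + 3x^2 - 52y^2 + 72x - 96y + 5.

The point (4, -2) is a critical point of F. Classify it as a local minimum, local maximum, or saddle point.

local maximum

The mixed partial ∂²F/∂x∂y is 0, so the Hessian at any point is diag(F_xx, F_yy) = diag(6(-2x + 1), -4(3y^2 + 18y + 26)).
At (4, -2): H = diag(-42, -8).
Both eigenvalues are negative, so H is negative definite: a local maximum.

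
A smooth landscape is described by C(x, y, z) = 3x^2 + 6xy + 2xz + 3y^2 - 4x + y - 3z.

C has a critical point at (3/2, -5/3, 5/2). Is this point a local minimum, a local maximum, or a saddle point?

The Hessian is constant: H = [[6, 6, 2], [6, 6, 0], [2, 0, 0]].
Leading principal minors: Δ₁ = 6, Δ₂ = 0, Δ₃ = -24.
The minors fit neither the all-positive nor the alternating-sign pattern, so H is indefinite: a saddle point.

saddle point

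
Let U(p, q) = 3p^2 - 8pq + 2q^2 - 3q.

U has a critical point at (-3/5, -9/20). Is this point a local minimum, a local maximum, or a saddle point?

The Hessian of U is constant: H = [[6, -8], [-8, 4]].
det(H) = 6·4 − (-8)² = -40.
Since det(H) < 0, H is indefinite and the critical point is a saddle point.

saddle point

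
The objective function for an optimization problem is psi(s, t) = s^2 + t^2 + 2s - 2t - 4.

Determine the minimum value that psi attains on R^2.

-6

psi(s,t) separates as P(s) + Q(t) − 4, so its minimum is min P + min Q − 4.
P'(s) = 2s + 2 vanishes at s ∈ {-1}; Q'(t) = 2(t - 1) vanishes at t ∈ {1}.
Local minima of P (where P''>0): P(-1)=-1. Local minima of Q: Q(1)=-1.
So the global minimum of psi is P(-1) + Q(1) − 4 = -1 − 1 − 4 = -6, attained at (-1, 1).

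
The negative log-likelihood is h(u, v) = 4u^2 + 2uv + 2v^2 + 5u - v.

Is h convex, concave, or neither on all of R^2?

convex

h is quadratic, so its Hessian is the constant matrix H = [[8, 2], [2, 4]].
det(H) = 28, tr(H) = 12.
det(H) > 0 and tr(H) > 0, so H is positive definite everywhere: convex.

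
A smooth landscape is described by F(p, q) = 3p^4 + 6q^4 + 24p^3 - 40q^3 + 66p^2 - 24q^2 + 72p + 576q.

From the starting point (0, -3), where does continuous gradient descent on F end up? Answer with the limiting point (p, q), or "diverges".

(-1, -2)

F is separable, so gradient descent decouples: p follows -∂F/∂p, q follows -∂F/∂q.
∂F/∂p = 12(p + 1)(p + 2)(p + 3); at p=0 this is 72, so p decreases.
∂F/∂q = 24(q - 4)(q - 3)(q + 2); at q=-3 this is -1008, so q increases.
p converges to its nearest critical value -1 (a local min of the p-part); q converges to -2. The iterate converges to (-1, -2).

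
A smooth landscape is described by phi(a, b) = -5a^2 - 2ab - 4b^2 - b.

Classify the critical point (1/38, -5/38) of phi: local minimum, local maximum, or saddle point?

local maximum

The Hessian of phi is constant: H = [[-10, -2], [-2, -8]].
det(H) = (-10)·(-8) − (-2)² = 76.
det(H) > 0 and tr(H) = -18 < 0, so H is negative definite and the point is a local maximum.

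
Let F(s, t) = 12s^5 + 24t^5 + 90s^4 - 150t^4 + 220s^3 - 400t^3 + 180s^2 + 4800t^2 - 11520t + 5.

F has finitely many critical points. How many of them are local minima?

F separates as a function of s plus a function of t, so ∇F=0 decouples.
∂F/∂s = 60s(s + 1)(s + 2)(s + 3) = 0 at s ∈ {-3, -2, -1, 0}; ∂F/∂t = 120(t - 4)(t - 3)(t - 2)(t + 4) = 0 at t ∈ {-4, 2, 3, 4}.
The Hessian is diagonal: diag(F_ss, F_tt). Second derivatives: F_ss(-3)=-360, F_ss(-2)=120, F_ss(-1)=-120, F_ss(0)=360; F_tt(-4)=-40320, F_tt(2)=1440, F_tt(3)=-840, F_tt(4)=1920.
Local minima occur where both diagonal entries positive: (-2, 2), (-2, 4), (0, 2), (0, 4). Count: 4.

4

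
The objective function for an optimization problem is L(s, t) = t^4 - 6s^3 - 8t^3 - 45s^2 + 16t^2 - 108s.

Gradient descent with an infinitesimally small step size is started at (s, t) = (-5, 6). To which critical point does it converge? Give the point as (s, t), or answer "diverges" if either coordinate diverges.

L is separable, so gradient descent decouples: s follows -∂L/∂s, t follows -∂L/∂t.
∂L/∂s = -18(s + 2)(s + 3); at s=-5 this is -108, so s increases.
∂L/∂t = 4t(t - 4)(t - 2); at t=6 this is 192, so t decreases.
s converges to its nearest critical value -3 (a local min of the s-part); t converges to 4. The iterate converges to (-3, 4).

(-3, 4)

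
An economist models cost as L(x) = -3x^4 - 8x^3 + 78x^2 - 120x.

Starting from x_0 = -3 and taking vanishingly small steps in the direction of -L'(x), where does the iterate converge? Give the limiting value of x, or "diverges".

L'(x) = -12(x - 2)(x - 1)(x + 5), so L'(-3) = -480.
Gradient descent moves in the -L' direction, i.e. x is increasing.
The nearest critical point in that direction is x = 1, where L'' = 72 > 0 (a local minimum). The iterate converges there.

1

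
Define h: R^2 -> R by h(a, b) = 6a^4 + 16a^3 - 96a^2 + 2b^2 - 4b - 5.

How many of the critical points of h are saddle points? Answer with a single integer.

h separates as a function of a plus a function of b, so ∇h=0 decouples.
∂h/∂a = 24a(a - 2)(a + 4) = 0 at a ∈ {-4, 0, 2}; ∂h/∂b = 4(b - 1) = 0 at b ∈ {1}.
The Hessian is diagonal: diag(h_aa, h_bb). Second derivatives: h_aa(-4)=576, h_aa(0)=-192, h_aa(2)=288; h_bb(1)=4.
Saddle points occur where the two diagonal entries have opposite signs: (0, 1). Count: 1.

1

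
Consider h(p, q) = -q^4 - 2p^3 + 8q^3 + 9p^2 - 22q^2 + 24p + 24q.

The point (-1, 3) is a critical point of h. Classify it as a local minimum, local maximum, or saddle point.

The mixed partial ∂²h/∂p∂q is 0, so the Hessian at any point is diag(h_pp, h_qq) = diag(6(-2p + 3), 4(-3q^2 + 12q - 11)).
At (-1, 3): H = diag(30, -8).
The eigenvalues have opposite signs, so H is indefinite: a saddle point.

saddle point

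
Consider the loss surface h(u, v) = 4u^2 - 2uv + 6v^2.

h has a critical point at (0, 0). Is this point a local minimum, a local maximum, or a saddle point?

local minimum

The Hessian of h is constant: H = [[8, -2], [-2, 12]].
det(H) = 8·12 − (-2)² = 92.
det(H) > 0 and tr(H) = 20 > 0, so H is positive definite and the point is a local minimum.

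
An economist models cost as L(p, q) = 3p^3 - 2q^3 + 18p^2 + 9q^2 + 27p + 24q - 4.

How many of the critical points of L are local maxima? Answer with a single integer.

1

L separates as a function of p plus a function of q, so ∇L=0 decouples.
∂L/∂p = 9(p + 1)(p + 3) = 0 at p ∈ {-3, -1}; ∂L/∂q = -6(q - 4)(q + 1) = 0 at q ∈ {-1, 4}.
The Hessian is diagonal: diag(L_pp, L_qq). Second derivatives: L_pp(-3)=-18, L_pp(-1)=18; L_qq(-1)=30, L_qq(4)=-30.
Local maxima occur where both diagonal entries negative: (-3, 4). Count: 1.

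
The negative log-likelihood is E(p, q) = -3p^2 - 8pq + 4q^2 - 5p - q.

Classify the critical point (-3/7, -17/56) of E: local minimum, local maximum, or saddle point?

saddle point

The Hessian of E is constant: H = [[-6, -8], [-8, 8]].
det(H) = (-6)·8 − (-8)² = -112.
Since det(H) < 0, H is indefinite and the critical point is a saddle point.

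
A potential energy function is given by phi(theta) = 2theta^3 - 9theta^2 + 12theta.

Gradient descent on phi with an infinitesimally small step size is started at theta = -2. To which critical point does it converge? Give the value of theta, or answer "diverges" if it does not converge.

phi'(theta) = 6(theta - 2)(theta - 1), so phi'(-2) = 72.
Gradient descent moves in the -phi' direction, i.e. theta is decreasing.
There is no critical point below theta=-2, and phi' keeps the same sign, so the iterate runs off to −∞.

diverges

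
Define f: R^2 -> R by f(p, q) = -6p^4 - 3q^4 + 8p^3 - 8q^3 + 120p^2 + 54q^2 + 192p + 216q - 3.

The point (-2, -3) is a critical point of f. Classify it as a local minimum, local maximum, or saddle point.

The mixed partial ∂²f/∂p∂q is 0, so the Hessian at any point is diag(f_pp, f_qq) = diag(24(-3p^2 + 2p + 10), 12(-3q^2 - 4q + 9)).
At (-2, -3): H = diag(-144, -72).
Both eigenvalues are negative, so H is negative definite: a local maximum.

local maximum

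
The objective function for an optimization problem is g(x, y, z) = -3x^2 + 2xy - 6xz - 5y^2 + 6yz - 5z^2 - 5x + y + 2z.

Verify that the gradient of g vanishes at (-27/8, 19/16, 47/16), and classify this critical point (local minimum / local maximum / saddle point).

local maximum

∇g = (-6x + 2y - 6z - 5, 2x - 10y + 6z + 1, -6x + 6y - 10z + 2); substituting (-27/8, 19/16, 47/16) gives ∇g = (0, 0, 0), so (-27/8, 19/16, 47/16) is indeed a critical point.
The Hessian is constant: H = [[-6, 2, -6], [2, -10, 6], [-6, 6, -10]].
Leading principal minors: Δ₁ = -6, Δ₂ = 56, Δ₃ = -128.
The minors alternate sign starting negative (−, +, −), so H is negative definite: a local maximum.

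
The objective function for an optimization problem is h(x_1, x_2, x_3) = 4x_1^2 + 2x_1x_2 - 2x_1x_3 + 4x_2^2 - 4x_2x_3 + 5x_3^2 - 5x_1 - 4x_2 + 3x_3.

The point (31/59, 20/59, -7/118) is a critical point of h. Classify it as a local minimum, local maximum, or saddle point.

The Hessian is constant: H = [[8, 2, -2], [2, 8, -4], [-2, -4, 10]].
Leading principal minors: Δ₁ = 8, Δ₂ = 60, Δ₃ = 472.
All leading minors are positive, so H is positive definite: a local minimum.

local minimum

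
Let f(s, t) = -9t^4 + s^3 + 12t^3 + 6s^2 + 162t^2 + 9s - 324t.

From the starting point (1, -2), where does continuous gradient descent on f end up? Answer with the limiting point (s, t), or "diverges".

(-1, 1)

f is separable, so gradient descent decouples: s follows -∂f/∂s, t follows -∂f/∂t.
∂f/∂s = 3(s + 1)(s + 3); at s=1 this is 24, so s decreases.
∂f/∂t = -36(t - 3)(t - 1)(t + 3); at t=-2 this is -540, so t increases.
s converges to its nearest critical value -1 (a local min of the s-part); t converges to 1. The iterate converges to (-1, 1).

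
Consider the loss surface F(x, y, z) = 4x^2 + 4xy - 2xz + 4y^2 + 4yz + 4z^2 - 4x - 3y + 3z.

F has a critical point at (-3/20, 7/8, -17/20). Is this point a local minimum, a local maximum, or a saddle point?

local minimum

The Hessian is constant: H = [[8, 4, -2], [4, 8, 4], [-2, 4, 8]].
Leading principal minors: Δ₁ = 8, Δ₂ = 48, Δ₃ = 160.
All leading minors are positive, so H is positive definite: a local minimum.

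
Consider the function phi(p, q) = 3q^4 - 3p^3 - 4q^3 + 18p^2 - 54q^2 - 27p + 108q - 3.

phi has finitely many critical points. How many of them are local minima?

2

phi separates as a function of p plus a function of q, so ∇phi=0 decouples.
∂phi/∂p = -9(p - 3)(p - 1) = 0 at p ∈ {1, 3}; ∂phi/∂q = 12(q - 3)(q - 1)(q + 3) = 0 at q ∈ {-3, 1, 3}.
The Hessian is diagonal: diag(phi_pp, phi_qq). Second derivatives: phi_pp(1)=18, phi_pp(3)=-18; phi_qq(-3)=288, phi_qq(1)=-96, phi_qq(3)=144.
Local minima occur where both diagonal entries positive: (1, -3), (1, 3). Count: 2.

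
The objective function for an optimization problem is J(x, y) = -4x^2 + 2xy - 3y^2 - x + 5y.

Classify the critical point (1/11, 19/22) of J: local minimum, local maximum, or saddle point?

The Hessian of J is constant: H = [[-8, 2], [2, -6]].
det(H) = (-8)·(-6) − 2² = 44.
det(H) > 0 and tr(H) = -14 < 0, so H is negative definite and the point is a local maximum.

local maximum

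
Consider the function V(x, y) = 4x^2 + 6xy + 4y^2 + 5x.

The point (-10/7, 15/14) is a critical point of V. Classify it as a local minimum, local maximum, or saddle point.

local minimum

The Hessian of V is constant: H = [[8, 6], [6, 8]].
det(H) = 8·8 − 6² = 28.
det(H) > 0 and tr(H) = 16 > 0, so H is positive definite and the point is a local minimum.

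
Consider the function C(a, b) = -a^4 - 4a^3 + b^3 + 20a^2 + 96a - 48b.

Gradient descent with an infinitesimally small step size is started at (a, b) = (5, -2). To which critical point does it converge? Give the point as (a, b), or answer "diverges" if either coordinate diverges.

C is separable, so gradient descent decouples: a follows -∂C/∂a, b follows -∂C/∂b.
∂C/∂a = -4(a - 3)(a + 2)(a + 4); at a=5 this is -504, so a increases.
∂C/∂b = 3(b - 4)(b + 4); at b=-2 this is -36, so b increases.
The a-coordinate has no critical point in that direction and runs off to infinity.

diverges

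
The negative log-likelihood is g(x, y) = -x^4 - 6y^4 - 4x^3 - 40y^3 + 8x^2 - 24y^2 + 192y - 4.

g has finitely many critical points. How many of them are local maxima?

4

g separates as a function of x plus a function of y, so ∇g=0 decouples.
∂g/∂x = -4x(x - 1)(x + 4) = 0 at x ∈ {-4, 0, 1}; ∂g/∂y = -24(y - 1)(y + 2)(y + 4) = 0 at y ∈ {-4, -2, 1}.
The Hessian is diagonal: diag(g_xx, g_yy). Second derivatives: g_xx(-4)=-80, g_xx(0)=16, g_xx(1)=-20; g_yy(-4)=-240, g_yy(-2)=144, g_yy(1)=-360.
Local maxima occur where both diagonal entries negative: (-4, -4), (-4, 1), (1, -4), (1, 1). Count: 4.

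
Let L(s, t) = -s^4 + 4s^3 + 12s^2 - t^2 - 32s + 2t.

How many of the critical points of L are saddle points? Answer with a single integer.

L separates as a function of s plus a function of t, so ∇L=0 decouples.
∂L/∂s = -4(s - 4)(s - 1)(s + 2) = 0 at s ∈ {-2, 1, 4}; ∂L/∂t = -2(t - 1) = 0 at t ∈ {1}.
The Hessian is diagonal: diag(L_ss, L_tt). Second derivatives: L_ss(-2)=-72, L_ss(1)=36, L_ss(4)=-72; L_tt(1)=-2.
Saddle points occur where the two diagonal entries have opposite signs: (1, 1). Count: 1.

1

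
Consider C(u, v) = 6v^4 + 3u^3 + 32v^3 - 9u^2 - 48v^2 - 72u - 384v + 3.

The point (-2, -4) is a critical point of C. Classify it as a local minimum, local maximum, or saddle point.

The mixed partial ∂²C/∂u∂v is 0, so the Hessian at any point is diag(C_uu, C_vv) = diag(18(u - 1), 24(3v^2 + 8v - 4)).
At (-2, -4): H = diag(-54, 288).
The eigenvalues have opposite signs, so H is indefinite: a saddle point.

saddle point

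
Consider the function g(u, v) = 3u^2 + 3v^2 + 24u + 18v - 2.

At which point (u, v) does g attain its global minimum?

(-4, -3)

g(u,v) separates as P(u) + Q(v) − 2, so its minimum is min P + min Q − 2.
P'(u) = 6u + 24 vanishes at u ∈ {-4}; Q'(v) = 6v + 18 vanishes at v ∈ {-3}.
Local minima of P (where P''>0): P(-4)=-48. Local minima of Q: Q(-3)=-27.
So the global minimum of g is P(-4) + Q(-3) − 2 = -48 − 27 − 2 = -77, attained at (-4, -3).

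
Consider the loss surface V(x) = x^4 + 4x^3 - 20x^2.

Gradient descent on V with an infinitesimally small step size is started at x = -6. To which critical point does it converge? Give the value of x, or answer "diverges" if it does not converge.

V'(x) = 4x(x - 2)(x + 5), so V'(-6) = -192.
Gradient descent moves in the -V' direction, i.e. x is increasing.
The nearest critical point in that direction is x = -5, where V'' = 140 > 0 (a local minimum). The iterate converges there.

-5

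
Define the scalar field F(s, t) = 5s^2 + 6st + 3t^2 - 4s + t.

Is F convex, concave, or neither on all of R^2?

F is quadratic, so its Hessian is the constant matrix H = [[10, 6], [6, 6]].
det(H) = 24, tr(H) = 16.
det(H) > 0 and tr(H) > 0, so H is positive definite everywhere: convex.

convex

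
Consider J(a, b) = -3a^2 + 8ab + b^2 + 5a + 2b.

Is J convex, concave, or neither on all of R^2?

J is quadratic, so its Hessian is the constant matrix H = [[-6, 8], [8, 2]].
det(H) = -76, tr(H) = -4.
det(H) < 0, so H is indefinite: neither convex nor concave.

neither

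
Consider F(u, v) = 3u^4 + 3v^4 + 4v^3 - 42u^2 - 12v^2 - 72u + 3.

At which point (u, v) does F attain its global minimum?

F(u,v) separates as P(u) + Q(v) + 3, so its minimum is min P + min Q + 3.
P'(u) = 12(u - 3)(u + 1)(u + 2) vanishes at u ∈ {-2, -1, 3}; Q'(v) = 12v(v - 1)(v + 2) vanishes at v ∈ {-2, 0, 1}.
Local minima of P (where P''>0): P(-2)=24, P(3)=-351. Local minima of Q: Q(-2)=-32, Q(1)=-5.
So the global minimum of F is P(3) + Q(-2) + 3 = -351 − 32 + 3 = -380, attained at (3, -2).

(3, -2)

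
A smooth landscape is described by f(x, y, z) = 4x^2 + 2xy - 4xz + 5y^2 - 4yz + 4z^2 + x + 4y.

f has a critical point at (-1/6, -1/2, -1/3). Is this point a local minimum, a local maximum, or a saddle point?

The Hessian is constant: H = [[8, 2, -4], [2, 10, -4], [-4, -4, 8]].
Leading principal minors: Δ₁ = 8, Δ₂ = 76, Δ₃ = 384.
All leading minors are positive, so H is positive definite: a local minimum.

local minimum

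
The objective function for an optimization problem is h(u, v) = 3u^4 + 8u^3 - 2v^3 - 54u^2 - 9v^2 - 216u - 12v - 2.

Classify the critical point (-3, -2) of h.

The mixed partial ∂²h/∂u∂v is 0, so the Hessian at any point is diag(h_uu, h_vv) = diag(12(3u^2 + 4u - 9), -6(2v + 3)).
At (-3, -2): H = diag(72, 6).
Both eigenvalues are positive, so H is positive definite: a local minimum.

local minimum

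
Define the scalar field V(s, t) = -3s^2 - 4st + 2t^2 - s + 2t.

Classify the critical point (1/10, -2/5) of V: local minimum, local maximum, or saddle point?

saddle point

The Hessian of V is constant: H = [[-6, -4], [-4, 4]].
det(H) = (-6)·4 − (-4)² = -40.
Since det(H) < 0, H is indefinite and the critical point is a saddle point.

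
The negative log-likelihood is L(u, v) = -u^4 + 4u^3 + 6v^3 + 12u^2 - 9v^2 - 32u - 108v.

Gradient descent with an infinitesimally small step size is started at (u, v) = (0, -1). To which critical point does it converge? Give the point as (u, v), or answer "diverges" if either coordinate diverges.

(1, 3)

L is separable, so gradient descent decouples: u follows -∂L/∂u, v follows -∂L/∂v.
∂L/∂u = -4(u - 4)(u - 1)(u + 2); at u=0 this is -32, so u increases.
∂L/∂v = 18(v - 3)(v + 2); at v=-1 this is -72, so v increases.
u converges to its nearest critical value 1 (a local min of the u-part); v converges to 3. The iterate converges to (1, 3).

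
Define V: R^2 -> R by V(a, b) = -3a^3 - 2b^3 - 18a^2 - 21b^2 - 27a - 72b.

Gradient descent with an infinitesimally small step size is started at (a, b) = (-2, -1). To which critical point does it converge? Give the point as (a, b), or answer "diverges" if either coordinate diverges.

V is separable, so gradient descent decouples: a follows -∂V/∂a, b follows -∂V/∂b.
∂V/∂a = -9(a + 1)(a + 3); at a=-2 this is 9, so a decreases.
∂V/∂b = -6(b + 3)(b + 4); at b=-1 this is -36, so b increases.
The b-coordinate has no critical point in that direction and runs off to infinity.

diverges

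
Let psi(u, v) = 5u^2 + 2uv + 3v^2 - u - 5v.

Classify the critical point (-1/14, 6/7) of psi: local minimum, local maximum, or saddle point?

The Hessian of psi is constant: H = [[10, 2], [2, 6]].
det(H) = 10·6 − 2² = 56.
det(H) > 0 and tr(H) = 16 > 0, so H is positive definite and the point is a local minimum.

local minimum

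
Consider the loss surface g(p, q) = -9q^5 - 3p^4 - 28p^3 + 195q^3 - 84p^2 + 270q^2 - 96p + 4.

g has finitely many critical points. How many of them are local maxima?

g separates as a function of p plus a function of q, so ∇g=0 decouples.
∂g/∂p = -12(p + 1)(p + 2)(p + 4) = 0 at p ∈ {-4, -2, -1}; ∂g/∂q = -45q(q - 4)(q + 1)(q + 3) = 0 at q ∈ {-3, -1, 0, 4}.
The Hessian is diagonal: diag(g_pp, g_qq). Second derivatives: g_pp(-4)=-72, g_pp(-2)=24, g_pp(-1)=-36; g_qq(-3)=1890, g_qq(-1)=-450, g_qq(0)=540, g_qq(4)=-6300.
Local maxima occur where both diagonal entries negative: (-4, -1), (-4, 4), (-1, -1), (-1, 4). Count: 4.

4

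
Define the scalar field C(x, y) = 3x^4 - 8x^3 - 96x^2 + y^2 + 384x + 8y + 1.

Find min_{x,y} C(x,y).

C(x,y) separates as P(x) + Q(y) + 1, so its minimum is min P + min Q + 1.
P'(x) = 12(x - 4)(x - 2)(x + 4) vanishes at x ∈ {-4, 2, 4}; Q'(y) = 2y + 8 vanishes at y ∈ {-4}.
Local minima of P (where P''>0): P(-4)=-1792, P(4)=256. Local minima of Q: Q(-4)=-16.
So the global minimum of C is P(-4) + Q(-4) + 1 = -1792 − 16 + 1 = -1807, attained at (-4, -4).

-1807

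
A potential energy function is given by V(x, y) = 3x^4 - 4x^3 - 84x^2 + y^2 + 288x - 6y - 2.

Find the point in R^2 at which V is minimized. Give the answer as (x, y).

(-4, 3)

V(x,y) separates as P(x) + Q(y) − 2, so its minimum is min P + min Q − 2.
P'(x) = 12(x - 3)(x - 2)(x + 4) vanishes at x ∈ {-4, 2, 3}; Q'(y) = 2y - 6 vanishes at y ∈ {3}.
Local minima of P (where P''>0): P(-4)=-1472, P(3)=243. Local minima of Q: Q(3)=-9.
So the global minimum of V is P(-4) + Q(3) − 2 = -1472 − 9 − 2 = -1483, attained at (-4, 3).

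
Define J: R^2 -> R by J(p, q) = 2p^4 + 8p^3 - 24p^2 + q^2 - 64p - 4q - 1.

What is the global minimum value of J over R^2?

-133

J(p,q) separates as A(p) + B(q) − 1, so its minimum is min A + min B − 1.
A'(p) = 8(p - 2)(p + 1)(p + 4) vanishes at p ∈ {-4, -1, 2}; B'(q) = 2q - 4 vanishes at q ∈ {2}.
Local minima of A (where A''>0): A(-4)=-128, A(2)=-128. Local minima of B: B(2)=-4.
So the global minimum of J is A(-4) + B(2) − 1 = -128 − 4 − 1 = -133, attained at (-4, 2).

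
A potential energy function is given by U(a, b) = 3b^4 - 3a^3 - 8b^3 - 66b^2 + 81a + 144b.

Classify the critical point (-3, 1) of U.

saddle point

The mixed partial ∂²U/∂a∂b is 0, so the Hessian at any point is diag(U_aa, U_bb) = diag(-18a, 12(3b^2 - 4b - 11)).
At (-3, 1): H = diag(54, -144).
The eigenvalues have opposite signs, so H is indefinite: a saddle point.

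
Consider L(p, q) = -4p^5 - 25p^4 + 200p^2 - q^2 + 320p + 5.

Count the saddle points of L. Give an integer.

L separates as a function of p plus a function of q, so ∇L=0 decouples.
∂L/∂p = -20(p - 2)(p + 1)(p + 2)(p + 4) = 0 at p ∈ {-4, -2, -1, 2}; ∂L/∂q = -2q = 0 at q ∈ {0}.
The Hessian is diagonal: diag(L_pp, L_qq). Second derivatives: L_pp(-4)=720, L_pp(-2)=-160, L_pp(-1)=180, L_pp(2)=-1440; L_qq(0)=-2.
Saddle points occur where the two diagonal entries have opposite signs: (-4, 0), (-1, 0). Count: 2.

2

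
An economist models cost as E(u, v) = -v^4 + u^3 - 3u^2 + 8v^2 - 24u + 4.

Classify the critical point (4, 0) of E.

The mixed partial ∂²E/∂u∂v is 0, so the Hessian at any point is diag(E_uu, E_vv) = diag(6(u - 1), 4(-3v^2 + 4)).
At (4, 0): H = diag(18, 16).
Both eigenvalues are positive, so H is positive definite: a local minimum.

local minimum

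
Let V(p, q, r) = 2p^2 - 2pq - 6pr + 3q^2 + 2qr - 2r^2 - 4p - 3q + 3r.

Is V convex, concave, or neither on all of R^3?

V is quadratic, so its Hessian is the constant matrix H = [[4, -2, -6], [-2, 6, 2], [-6, 2, -4]].
Leading principal minors: 4, 20, -264.
Neither pattern holds ⇒ H is indefinite ⇒ neither convex nor concave.

neither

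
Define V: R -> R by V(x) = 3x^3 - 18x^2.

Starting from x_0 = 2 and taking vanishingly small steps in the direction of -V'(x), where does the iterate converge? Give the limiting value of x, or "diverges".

4

V'(x) = 9x(x - 4), so V'(2) = -36.
Gradient descent moves in the -V' direction, i.e. x is increasing.
The nearest critical point in that direction is x = 4, where V'' = 36 > 0 (a local minimum). The iterate converges there.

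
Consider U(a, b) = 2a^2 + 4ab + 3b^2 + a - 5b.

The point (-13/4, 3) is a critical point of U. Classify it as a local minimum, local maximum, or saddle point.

The Hessian of U is constant: H = [[4, 4], [4, 6]].
det(H) = 4·6 − 4² = 8.
det(H) > 0 and tr(H) = 10 > 0, so H is positive definite and the point is a local minimum.

local minimum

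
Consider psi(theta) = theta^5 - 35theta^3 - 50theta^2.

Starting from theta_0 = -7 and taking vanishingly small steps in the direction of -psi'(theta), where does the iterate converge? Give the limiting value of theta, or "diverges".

diverges

psi'(theta) = 5theta(theta - 5)(theta + 1)(theta + 4), so psi'(-7) = 7560.
Gradient descent moves in the -psi' direction, i.e. theta is decreasing.
There is no critical point below theta=-7, and psi' keeps the same sign, so the iterate runs off to −∞.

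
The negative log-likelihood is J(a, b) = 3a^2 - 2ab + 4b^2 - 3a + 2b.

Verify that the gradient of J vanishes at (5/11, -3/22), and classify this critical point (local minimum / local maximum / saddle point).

local minimum

∇J = (6a - 2b - 3, -2a + 8b + 2); substituting (5/11, -3/22) gives ∇J = (0, 0), so (5/11, -3/22) is indeed a critical point.
The Hessian of J is constant: H = [[6, -2], [-2, 8]].
det(H) = 6·8 − (-2)² = 44.
det(H) > 0 and tr(H) = 14 > 0, so H is positive definite and the point is a local minimum.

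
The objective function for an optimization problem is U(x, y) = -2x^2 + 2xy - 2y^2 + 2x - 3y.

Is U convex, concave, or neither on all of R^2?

U is quadratic, so its Hessian is the constant matrix H = [[-4, 2], [2, -4]].
det(H) = 12, tr(H) = -8.
det(H) > 0 and tr(H) < 0, so H is negative definite everywhere: concave.

concave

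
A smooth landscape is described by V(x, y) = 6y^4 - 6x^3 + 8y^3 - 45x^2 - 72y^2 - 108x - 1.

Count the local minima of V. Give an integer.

V separates as a function of x plus a function of y, so ∇V=0 decouples.
∂V/∂x = -18(x + 2)(x + 3) = 0 at x ∈ {-3, -2}; ∂V/∂y = 24y(y - 2)(y + 3) = 0 at y ∈ {-3, 0, 2}.
The Hessian is diagonal: diag(V_xx, V_yy). Second derivatives: V_xx(-3)=18, V_xx(-2)=-18; V_yy(-3)=360, V_yy(0)=-144, V_yy(2)=240.
Local minima occur where both diagonal entries positive: (-3, -3), (-3, 2). Count: 2.

2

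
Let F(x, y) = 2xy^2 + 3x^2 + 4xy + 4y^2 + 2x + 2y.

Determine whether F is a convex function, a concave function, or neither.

neither

The term 2xy^2 is cubic, so the Hessian is not constant.
∂²F/∂y² = 4x + 8, which takes both signs as x varies (negative for sufficiently negative x). A diagonal entry of the Hessian changing sign means the Hessian is neither positive- nor negative-semidefinite on all of R^2.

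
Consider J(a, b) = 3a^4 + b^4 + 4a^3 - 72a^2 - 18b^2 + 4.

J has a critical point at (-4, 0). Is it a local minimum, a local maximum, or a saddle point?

saddle point

The mixed partial ∂²J/∂a∂b is 0, so the Hessian at any point is diag(J_aa, J_bb) = diag(12(3a^2 + 2a - 12), 12(b^2 - 3)).
At (-4, 0): H = diag(336, -36).
The eigenvalues have opposite signs, so H is indefinite: a saddle point.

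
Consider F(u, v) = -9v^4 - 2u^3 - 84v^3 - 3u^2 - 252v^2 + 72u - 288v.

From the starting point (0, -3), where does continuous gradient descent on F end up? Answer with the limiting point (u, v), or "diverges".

(-4, -2)

F is separable, so gradient descent decouples: u follows -∂F/∂u, v follows -∂F/∂v.
∂F/∂u = -6(u - 3)(u + 4); at u=0 this is 72, so u decreases.
∂F/∂v = -36(v + 1)(v + 2)(v + 4); at v=-3 this is -72, so v increases.
u converges to its nearest critical value -4 (a local min of the u-part); v converges to -2. The iterate converges to (-4, -2).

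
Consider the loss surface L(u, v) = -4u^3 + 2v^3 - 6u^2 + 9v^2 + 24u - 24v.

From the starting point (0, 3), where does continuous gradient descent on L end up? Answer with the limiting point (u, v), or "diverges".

L is separable, so gradient descent decouples: u follows -∂L/∂u, v follows -∂L/∂v.
∂L/∂u = -12(u - 1)(u + 2); at u=0 this is 24, so u decreases.
∂L/∂v = 6(v - 1)(v + 4); at v=3 this is 84, so v decreases.
u converges to its nearest critical value -2 (a local min of the u-part); v converges to 1. The iterate converges to (-2, 1).

(-2, 1)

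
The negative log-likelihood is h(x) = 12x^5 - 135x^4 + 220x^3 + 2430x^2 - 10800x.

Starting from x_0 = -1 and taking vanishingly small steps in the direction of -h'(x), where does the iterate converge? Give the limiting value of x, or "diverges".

h'(x) = 60(x - 5)(x - 4)(x - 3)(x + 3), so h'(-1) = -14400.
Gradient descent moves in the -h' direction, i.e. x is increasing.
The nearest critical point in that direction is x = 3, where h'' = 720 > 0 (a local minimum). The iterate converges there.

3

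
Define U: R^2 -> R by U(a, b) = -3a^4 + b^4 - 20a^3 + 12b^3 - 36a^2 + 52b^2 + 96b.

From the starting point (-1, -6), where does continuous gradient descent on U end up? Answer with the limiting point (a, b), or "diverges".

U is separable, so gradient descent decouples: a follows -∂U/∂a, b follows -∂U/∂b.
∂U/∂a = -12a(a + 2)(a + 3); at a=-1 this is 24, so a decreases.
∂U/∂b = 4(b + 2)(b + 3)(b + 4); at b=-6 this is -96, so b increases.
a converges to its nearest critical value -2 (a local min of the a-part); b converges to -4. The iterate converges to (-2, -4).

(-2, -4)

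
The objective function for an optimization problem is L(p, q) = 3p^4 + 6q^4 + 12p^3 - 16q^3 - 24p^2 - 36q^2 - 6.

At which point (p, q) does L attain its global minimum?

(-4, 3)

L(p,q) separates as A(p) + B(q) − 6, so its minimum is min A + min B − 6.
A'(p) = 12p(p - 1)(p + 4) vanishes at p ∈ {-4, 0, 1}; B'(q) = 24q(q - 3)(q + 1) vanishes at q ∈ {-1, 0, 3}.
Local minima of A (where A''>0): A(-4)=-384, A(1)=-9. Local minima of B: B(-1)=-14, B(3)=-270.
So the global minimum of L is A(-4) + B(3) − 6 = -384 − 270 − 6 = -660, attained at (-4, 3).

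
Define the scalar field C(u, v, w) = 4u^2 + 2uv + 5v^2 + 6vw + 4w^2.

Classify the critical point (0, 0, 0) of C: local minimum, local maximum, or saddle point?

local minimum

The Hessian is constant: H = [[8, 2, 0], [2, 10, 6], [0, 6, 8]].
Leading principal minors: Δ₁ = 8, Δ₂ = 76, Δ₃ = 320.
All leading minors are positive, so H is positive definite: a local minimum.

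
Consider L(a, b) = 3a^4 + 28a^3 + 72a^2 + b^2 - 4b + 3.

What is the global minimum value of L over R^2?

-1

L(a,b) separates as P(a) + Q(b) + 3, so its minimum is min P + min Q + 3.
P'(a) = 12a(a + 3)(a + 4) vanishes at a ∈ {-4, -3, 0}; Q'(b) = 2b - 4 vanishes at b ∈ {2}.
Local minima of P (where P''>0): P(-4)=128, P(0)=0. Local minima of Q: Q(2)=-4.
So the global minimum of L is P(0) + Q(2) + 3 = 0 − 4 + 3 = -1, attained at (0, 2).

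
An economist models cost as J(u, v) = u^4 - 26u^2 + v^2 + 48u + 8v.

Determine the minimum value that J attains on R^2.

-368

J(u,v) separates as P(u) + Q(v), so its minimum is min P + min Q.
P'(u) = 4(u - 3)(u - 1)(u + 4) vanishes at u ∈ {-4, 1, 3}; Q'(v) = 2v + 8 vanishes at v ∈ {-4}.
Local minima of P (where P''>0): P(-4)=-352, P(3)=-9. Local minima of Q: Q(-4)=-16.
So the global minimum of J is P(-4) + Q(-4) = -352 − 16 = -368, attained at (-4, -4).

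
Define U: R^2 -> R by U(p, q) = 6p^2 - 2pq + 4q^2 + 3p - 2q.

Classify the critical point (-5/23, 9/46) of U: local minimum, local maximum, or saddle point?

The Hessian of U is constant: H = [[12, -2], [-2, 8]].
det(H) = 12·8 − (-2)² = 92.
det(H) > 0 and tr(H) = 20 > 0, so H is positive definite and the point is a local minimum.

local minimum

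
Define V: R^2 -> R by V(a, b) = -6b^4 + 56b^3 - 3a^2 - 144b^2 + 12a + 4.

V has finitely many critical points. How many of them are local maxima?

2

V separates as a function of a plus a function of b, so ∇V=0 decouples.
∂V/∂a = -6(a - 2) = 0 at a ∈ {2}; ∂V/∂b = -24b(b - 4)(b - 3) = 0 at b ∈ {0, 3, 4}.
The Hessian is diagonal: diag(V_aa, V_bb). Second derivatives: V_aa(2)=-6; V_bb(0)=-288, V_bb(3)=72, V_bb(4)=-96.
Local maxima occur where both diagonal entries negative: (2, 0), (2, 4). Count: 2.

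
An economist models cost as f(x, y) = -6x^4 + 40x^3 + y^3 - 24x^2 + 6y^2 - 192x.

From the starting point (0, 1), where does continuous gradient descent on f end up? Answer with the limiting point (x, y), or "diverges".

(2, 0)

f is separable, so gradient descent decouples: x follows -∂f/∂x, y follows -∂f/∂y.
∂f/∂x = -24(x - 4)(x - 2)(x + 1); at x=0 this is -192, so x increases.
∂f/∂y = 3y(y + 4); at y=1 this is 15, so y decreases.
x converges to its nearest critical value 2 (a local min of the x-part); y converges to 0. The iterate converges to (2, 0).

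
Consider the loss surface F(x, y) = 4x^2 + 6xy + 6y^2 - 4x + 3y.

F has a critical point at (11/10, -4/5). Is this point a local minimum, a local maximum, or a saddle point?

local minimum

The Hessian of F is constant: H = [[8, 6], [6, 12]].
det(H) = 8·12 − 6² = 60.
det(H) > 0 and tr(H) = 20 > 0, so H is positive definite and the point is a local minimum.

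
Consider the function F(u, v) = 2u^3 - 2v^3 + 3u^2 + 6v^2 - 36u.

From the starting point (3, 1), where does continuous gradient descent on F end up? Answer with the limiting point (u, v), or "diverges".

F is separable, so gradient descent decouples: u follows -∂F/∂u, v follows -∂F/∂v.
∂F/∂u = 6(u - 2)(u + 3); at u=3 this is 36, so u decreases.
∂F/∂v = -6v(v - 2); at v=1 this is 6, so v decreases.
u converges to its nearest critical value 2 (a local min of the u-part); v converges to 0. The iterate converges to (2, 0).

(2, 0)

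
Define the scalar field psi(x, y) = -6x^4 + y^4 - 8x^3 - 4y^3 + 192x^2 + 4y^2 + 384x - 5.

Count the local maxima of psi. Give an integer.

2

psi separates as a function of x plus a function of y, so ∇psi=0 decouples.
∂psi/∂x = -24(x - 4)(x + 1)(x + 4) = 0 at x ∈ {-4, -1, 4}; ∂psi/∂y = 4y(y - 2)(y - 1) = 0 at y ∈ {0, 1, 2}.
The Hessian is diagonal: diag(psi_xx, psi_yy). Second derivatives: psi_xx(-4)=-576, psi_xx(-1)=360, psi_xx(4)=-960; psi_yy(0)=8, psi_yy(1)=-4, psi_yy(2)=8.
Local maxima occur where both diagonal entries negative: (-4, 1), (4, 1). Count: 2.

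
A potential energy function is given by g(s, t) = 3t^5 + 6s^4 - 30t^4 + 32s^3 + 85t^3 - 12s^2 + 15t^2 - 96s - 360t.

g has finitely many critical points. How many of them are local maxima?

2

g separates as a function of s plus a function of t, so ∇g=0 decouples.
∂g/∂s = 24(s - 1)(s + 1)(s + 4) = 0 at s ∈ {-4, -1, 1}; ∂g/∂t = 15(t - 4)(t - 3)(t - 2)(t + 1) = 0 at t ∈ {-1, 2, 3, 4}.
The Hessian is diagonal: diag(g_ss, g_tt). Second derivatives: g_ss(-4)=360, g_ss(-1)=-144, g_ss(1)=240; g_tt(-1)=-900, g_tt(2)=90, g_tt(3)=-60, g_tt(4)=150.
Local maxima occur where both diagonal entries negative: (-1, -1), (-1, 3). Count: 2.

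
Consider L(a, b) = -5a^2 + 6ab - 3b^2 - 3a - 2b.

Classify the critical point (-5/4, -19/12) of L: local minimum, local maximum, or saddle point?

The Hessian of L is constant: H = [[-10, 6], [6, -6]].
det(H) = (-10)·(-6) − 6² = 24.
det(H) > 0 and tr(H) = -16 < 0, so H is negative definite and the point is a local maximum.

local maximum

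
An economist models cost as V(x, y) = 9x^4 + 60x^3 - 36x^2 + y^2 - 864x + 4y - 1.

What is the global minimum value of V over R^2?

-1253

V(x,y) separates as P(x) + Q(y) − 1, so its minimum is min P + min Q − 1.
P'(x) = 36(x - 2)(x + 3)(x + 4) vanishes at x ∈ {-4, -3, 2}; Q'(y) = 2y + 4 vanishes at y ∈ {-2}.
Local minima of P (where P''>0): P(-4)=1344, P(2)=-1248. Local minima of Q: Q(-2)=-4.
So the global minimum of V is P(2) + Q(-2) − 1 = -1248 − 4 − 1 = -1253, attained at (2, -2).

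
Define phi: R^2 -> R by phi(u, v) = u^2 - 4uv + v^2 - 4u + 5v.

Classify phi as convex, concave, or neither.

phi is quadratic, so its Hessian is the constant matrix H = [[2, -4], [-4, 2]].
det(H) = -12, tr(H) = 4.
det(H) < 0, so H is indefinite: neither convex nor concave.

neither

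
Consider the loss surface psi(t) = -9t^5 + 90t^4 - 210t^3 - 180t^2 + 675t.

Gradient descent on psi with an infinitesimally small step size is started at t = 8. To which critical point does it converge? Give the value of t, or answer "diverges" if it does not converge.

psi'(t) = -45(t - 5)(t - 3)(t - 1)(t + 1), so psi'(8) = -42525.
Gradient descent moves in the -psi' direction, i.e. t is increasing.
There is no critical point above t=8, and psi' keeps the same sign, so the iterate runs off to +∞.

diverges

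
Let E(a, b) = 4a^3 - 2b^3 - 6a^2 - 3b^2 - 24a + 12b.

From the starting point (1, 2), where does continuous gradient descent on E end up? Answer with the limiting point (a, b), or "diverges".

E is separable, so gradient descent decouples: a follows -∂E/∂a, b follows -∂E/∂b.
∂E/∂a = 12(a - 2)(a + 1); at a=1 this is -24, so a increases.
∂E/∂b = -6(b - 1)(b + 2); at b=2 this is -24, so b increases.
The b-coordinate has no critical point in that direction and runs off to infinity.

diverges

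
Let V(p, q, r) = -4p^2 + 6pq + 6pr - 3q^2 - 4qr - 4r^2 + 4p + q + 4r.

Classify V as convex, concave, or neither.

concave

V is quadratic, so its Hessian is the constant matrix H = [[-8, 6, 6], [6, -6, -4], [6, -4, -8]].
Leading principal minors: -8, 12, -40.
Signs alternate −, +, − ⇒ H ≺ 0 ⇒ concave.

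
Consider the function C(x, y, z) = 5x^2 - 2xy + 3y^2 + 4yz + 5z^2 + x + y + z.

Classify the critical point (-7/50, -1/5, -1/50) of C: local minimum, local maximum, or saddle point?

local minimum

The Hessian is constant: H = [[10, -2, 0], [-2, 6, 4], [0, 4, 10]].
Leading principal minors: Δ₁ = 10, Δ₂ = 56, Δ₃ = 400.
All leading minors are positive, so H is positive definite: a local minimum.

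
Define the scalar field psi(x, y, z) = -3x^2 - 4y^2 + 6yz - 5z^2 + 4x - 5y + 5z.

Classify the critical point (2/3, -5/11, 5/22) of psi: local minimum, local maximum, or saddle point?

local maximum

The Hessian is constant: H = [[-6, 0, 0], [0, -8, 6], [0, 6, -10]].
Leading principal minors: Δ₁ = -6, Δ₂ = 48, Δ₃ = -264.
The minors alternate sign starting negative (−, +, −), so H is negative definite: a local maximum.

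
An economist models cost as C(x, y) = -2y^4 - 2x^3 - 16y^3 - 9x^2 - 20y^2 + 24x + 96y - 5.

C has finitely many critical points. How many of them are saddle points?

3

C separates as a function of x plus a function of y, so ∇C=0 decouples.
∂C/∂x = -6(x - 1)(x + 4) = 0 at x ∈ {-4, 1}; ∂C/∂y = -8(y - 1)(y + 3)(y + 4) = 0 at y ∈ {-4, -3, 1}.
The Hessian is diagonal: diag(C_xx, C_yy). Second derivatives: C_xx(-4)=30, C_xx(1)=-30; C_yy(-4)=-40, C_yy(-3)=32, C_yy(1)=-160.
Saddle points occur where the two diagonal entries have opposite signs: (-4, -4), (-4, 1), (1, -3). Count: 3.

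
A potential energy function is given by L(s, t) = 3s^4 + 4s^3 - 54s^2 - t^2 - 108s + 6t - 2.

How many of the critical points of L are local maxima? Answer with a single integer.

L separates as a function of s plus a function of t, so ∇L=0 decouples.
∂L/∂s = 12(s - 3)(s + 1)(s + 3) = 0 at s ∈ {-3, -1, 3}; ∂L/∂t = -2(t - 3) = 0 at t ∈ {3}.
The Hessian is diagonal: diag(L_ss, L_tt). Second derivatives: L_ss(-3)=144, L_ss(-1)=-96, L_ss(3)=288; L_tt(3)=-2.
Local maxima occur where both diagonal entries negative: (-1, 3). Count: 1.

1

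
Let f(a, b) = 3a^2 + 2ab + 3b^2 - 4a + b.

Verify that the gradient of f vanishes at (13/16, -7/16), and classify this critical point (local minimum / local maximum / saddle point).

∇f = (6a + 2b - 4, 2a + 6b + 1); substituting (13/16, -7/16) gives ∇f = (0, 0), so (13/16, -7/16) is indeed a critical point.
The Hessian of f is constant: H = [[6, 2], [2, 6]].
det(H) = 6·6 − 2² = 32.
det(H) > 0 and tr(H) = 12 > 0, so H is positive definite and the point is a local minimum.

local minimum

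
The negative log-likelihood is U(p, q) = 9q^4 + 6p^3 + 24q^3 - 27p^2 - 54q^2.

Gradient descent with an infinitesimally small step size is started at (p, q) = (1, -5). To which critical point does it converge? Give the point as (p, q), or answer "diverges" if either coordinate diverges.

(3, -3)

U is separable, so gradient descent decouples: p follows -∂U/∂p, q follows -∂U/∂q.
∂U/∂p = 18p(p - 3); at p=1 this is -36, so p increases.
∂U/∂q = 36q(q - 1)(q + 3); at q=-5 this is -2160, so q increases.
p converges to its nearest critical value 3 (a local min of the p-part); q converges to -3. The iterate converges to (3, -3).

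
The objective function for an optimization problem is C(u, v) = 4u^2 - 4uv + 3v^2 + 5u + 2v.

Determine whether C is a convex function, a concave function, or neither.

convex

C is quadratic, so its Hessian is the constant matrix H = [[8, -4], [-4, 6]].
det(H) = 32, tr(H) = 14.
det(H) > 0 and tr(H) > 0, so H is positive definite everywhere: convex.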